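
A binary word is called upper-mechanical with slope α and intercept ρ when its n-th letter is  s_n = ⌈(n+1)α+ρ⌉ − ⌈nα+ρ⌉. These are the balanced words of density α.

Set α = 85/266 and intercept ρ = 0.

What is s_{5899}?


(n+1)α + ρ = (5900·85) / 266 = 501500/266
nα + ρ     = (5899·85) / 266 = 501415/266
⌈501500/266⌉ = 1886,  ⌈501415/266⌉ = 1886
s_{5899} = 1886 − 1886 = 0

0


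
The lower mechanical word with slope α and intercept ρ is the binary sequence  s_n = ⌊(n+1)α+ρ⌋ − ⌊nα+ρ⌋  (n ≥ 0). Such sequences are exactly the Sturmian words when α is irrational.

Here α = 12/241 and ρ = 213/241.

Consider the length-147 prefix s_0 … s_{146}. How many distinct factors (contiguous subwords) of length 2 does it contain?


3

t_n = ⌊(n·12+213)/241⌋ for n = 0 … 147:
  n=0…9: ⌊213/241⌋=0 ⌊225/241⌋=0 ⌊237/241⌋=0 ⌊249/241⌋=1 ⌊261/241⌋=1 ⌊273/241⌋=1 ⌊285/241⌋=1 ⌊297/241⌋=1 ⌊309/241⌋=1 ⌊321/241⌋=1
  n=10…19: ⌊333/241⌋=1 ⌊345/241⌋=1 ⌊357/241⌋=1 ⌊369/241⌋=1 ⌊381/241⌋=1 ⌊393/241⌋=1 ⌊405/241⌋=1 ⌊417/241⌋=1 ⌊429/241⌋=1 ⌊441/241⌋=1
  n=20…29: ⌊453/241⌋=1 ⌊465/241⌋=1 ⌊477/241⌋=1 ⌊489/241⌋=2 ⌊501/241⌋=2 ⌊513/241⌋=2 ⌊525/241⌋=2 ⌊537/241⌋=2 ⌊549/241⌋=2 ⌊561/241⌋=2
  n=30…39: ⌊573/241⌋=2 ⌊585/241⌋=2 ⌊597/241⌋=2 ⌊609/241⌋=2 ⌊621/241⌋=2 ⌊633/241⌋=2 ⌊645/241⌋=2 ⌊657/241⌋=2 ⌊669/241⌋=2 ⌊681/241⌋=2
  n=40…49: ⌊693/241⌋=2 ⌊705/241⌋=2 ⌊717/241⌋=2 ⌊729/241⌋=3 ⌊741/241⌋=3 ⌊753/241⌋=3 ⌊765/241⌋=3 ⌊777/241⌋=3 ⌊789/241⌋=3 ⌊801/241⌋=3
  n=50…59: ⌊813/241⌋=3 ⌊825/241⌋=3 ⌊837/241⌋=3 ⌊849/241⌋=3 ⌊861/241⌋=3 ⌊873/241⌋=3 ⌊885/241⌋=3 ⌊897/241⌋=3 ⌊909/241⌋=3 ⌊921/241⌋=3
  n=60…69: ⌊933/241⌋=3 ⌊945/241⌋=3 ⌊957/241⌋=3 ⌊969/241⌋=4 ⌊981/241⌋=4 ⌊993/241⌋=4 ⌊1005/241⌋=4 ⌊1017/241⌋=4 ⌊1029/241⌋=4 ⌊1041/241⌋=4
  n=70…79: ⌊1053/241⌋=4 ⌊1065/241⌋=4 ⌊1077/241⌋=4 ⌊1089/241⌋=4 ⌊1101/241⌋=4 ⌊1113/241⌋=4 ⌊1125/241⌋=4 ⌊1137/241⌋=4 ⌊1149/241⌋=4 ⌊1161/241⌋=4
  n=80…89: ⌊1173/241⌋=4 ⌊1185/241⌋=4 ⌊1197/241⌋=4 ⌊1209/241⌋=5 ⌊1221/241⌋=5 ⌊1233/241⌋=5 ⌊1245/241⌋=5 ⌊1257/241⌋=5 ⌊1269/241⌋=5 ⌊1281/241⌋=5
  n=90…99: ⌊1293/241⌋=5 ⌊1305/241⌋=5 ⌊1317/241⌋=5 ⌊1329/241⌋=5 ⌊1341/241⌋=5 ⌊1353/241⌋=5 ⌊1365/241⌋=5 ⌊1377/241⌋=5 ⌊1389/241⌋=5 ⌊1401/241⌋=5
  n=100…109: ⌊1413/241⌋=5 ⌊1425/241⌋=5 ⌊1437/241⌋=5 ⌊1449/241⌋=6 ⌊1461/241⌋=6 ⌊1473/241⌋=6 ⌊1485/241⌋=6 ⌊1497/241⌋=6 ⌊1509/241⌋=6 ⌊1521/241⌋=6
  n=110…119: ⌊1533/241⌋=6 ⌊1545/241⌋=6 ⌊1557/241⌋=6 ⌊1569/241⌋=6 ⌊1581/241⌋=6 ⌊1593/241⌋=6 ⌊1605/241⌋=6 ⌊1617/241⌋=6 ⌊1629/241⌋=6 ⌊1641/241⌋=6
  n=120…129: ⌊1653/241⌋=6 ⌊1665/241⌋=6 ⌊1677/241⌋=6 ⌊1689/241⌋=7 ⌊1701/241⌋=7 ⌊1713/241⌋=7 ⌊1725/241⌋=7 ⌊1737/241⌋=7 ⌊1749/241⌋=7 ⌊1761/241⌋=7
  n=130…139: ⌊1773/241⌋=7 ⌊1785/241⌋=7 ⌊1797/241⌋=7 ⌊1809/241⌋=7 ⌊1821/241⌋=7 ⌊1833/241⌋=7 ⌊1845/241⌋=7 ⌊1857/241⌋=7 ⌊1869/241⌋=7 ⌊1881/241⌋=7
  n=140…147: ⌊1893/241⌋=7 ⌊1905/241⌋=7 ⌊1917/241⌋=7 ⌊1929/241⌋=8 ⌊1941/241⌋=8 ⌊1953/241⌋=8 ⌊1965/241⌋=8 ⌊1977/241⌋=8
s_n = t_(n+1) − t_n for n = 0 … 146 gives
prefix = 001000000000000000000010000000000000000000100000000000000000001000000000000000000010000000000000000000100000000000000000001000000000000000000010000
slide a length-2 window over [0..1] … [145..146] (146 windows); first occurrence of each distinct factor:
  [  0..  1] 00
  [  1..  2] 01
  [  2..  3] 10
  (the other 143 windows repeat one of these)
distinct factors: {00, 01, 10}
count = 3  (Sturmian bound for length 2 is 3)


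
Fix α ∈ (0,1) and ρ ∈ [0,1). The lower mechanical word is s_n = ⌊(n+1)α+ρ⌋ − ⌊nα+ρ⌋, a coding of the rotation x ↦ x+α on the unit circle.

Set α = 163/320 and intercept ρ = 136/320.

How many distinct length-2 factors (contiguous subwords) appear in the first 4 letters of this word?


t_n = ⌊(n·163+136)/320⌋ for n = 0 … 4:
  n=0…4: ⌊136/320⌋=0 ⌊299/320⌋=0 ⌊462/320⌋=1 ⌊625/320⌋=1 ⌊788/320⌋=2
s_n = t_(n+1) − t_n for n = 0 … 3 gives
prefix = 0101
slide a length-2 window over [0..1] … [2..3] (3 windows); first occurrence of each distinct factor:
  [  0..  1] 01
  [  1..  2] 10
  (the other 1 window repeats one of these)
distinct factors: {01, 10}
count = 2  (Sturmian bound for length 2 is 3)

2


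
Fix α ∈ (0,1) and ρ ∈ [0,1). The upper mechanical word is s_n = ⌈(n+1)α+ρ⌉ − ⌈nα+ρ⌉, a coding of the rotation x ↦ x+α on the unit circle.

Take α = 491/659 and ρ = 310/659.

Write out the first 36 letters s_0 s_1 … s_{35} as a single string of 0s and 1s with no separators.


101110111011101110111011101110111011

n=0: ⌈(1·491+310)/659⌉ − ⌈(0·491+310)/659⌉ = ⌈801/659⌉ − ⌈310/659⌉ = 2 − 1 = 1
n=1: ⌈(2·491+310)/659⌉ − ⌈(1·491+310)/659⌉ = ⌈1292/659⌉ − ⌈801/659⌉ = 2 − 2 = 0
n=2: ⌈(3·491+310)/659⌉ − ⌈(2·491+310)/659⌉ = ⌈1783/659⌉ − ⌈1292/659⌉ = 3 − 2 = 1
n=3: ⌈(4·491+310)/659⌉ − ⌈(3·491+310)/659⌉ = ⌈2274/659⌉ − ⌈1783/659⌉ = 4 − 3 = 1
n=4: ⌈(5·491+310)/659⌉ − ⌈(4·491+310)/659⌉ = ⌈2765/659⌉ − ⌈2274/659⌉ = 5 − 4 = 1
n=5: ⌈(6·491+310)/659⌉ − ⌈(5·491+310)/659⌉ = ⌈3256/659⌉ − ⌈2765/659⌉ = 5 − 5 = 0
n=6: ⌈(7·491+310)/659⌉ − ⌈(6·491+310)/659⌉ = ⌈3747/659⌉ − ⌈3256/659⌉ = 6 − 5 = 1
n=7: ⌈(8·491+310)/659⌉ − ⌈(7·491+310)/659⌉ = ⌈4238/659⌉ − ⌈3747/659⌉ = 7 − 6 = 1
n=8: ⌈(9·491+310)/659⌉ − ⌈(8·491+310)/659⌉ = ⌈4729/659⌉ − ⌈4238/659⌉ = 8 − 7 = 1
n=9: ⌈(10·491+310)/659⌉ − ⌈(9·491+310)/659⌉ = ⌈5220/659⌉ − ⌈4729/659⌉ = 8 − 8 = 0
n=10: ⌈(11·491+310)/659⌉ − ⌈(10·491+310)/659⌉ = ⌈5711/659⌉ − ⌈5220/659⌉ = 9 − 8 = 1
n=11: ⌈(12·491+310)/659⌉ − ⌈(11·491+310)/659⌉ = ⌈6202/659⌉ − ⌈5711/659⌉ = 10 − 9 = 1
n=12: ⌈(13·491+310)/659⌉ − ⌈(12·491+310)/659⌉ = ⌈6693/659⌉ − ⌈6202/659⌉ = 11 − 10 = 1
n=13: ⌈(14·491+310)/659⌉ − ⌈(13·491+310)/659⌉ = ⌈7184/659⌉ − ⌈6693/659⌉ = 11 − 11 = 0
n=14: ⌈(15·491+310)/659⌉ − ⌈(14·491+310)/659⌉ = ⌈7675/659⌉ − ⌈7184/659⌉ = 12 − 11 = 1
n=15: ⌈(16·491+310)/659⌉ − ⌈(15·491+310)/659⌉ = ⌈8166/659⌉ − ⌈7675/659⌉ = 13 − 12 = 1
n=16: ⌈(17·491+310)/659⌉ − ⌈(16·491+310)/659⌉ = ⌈8657/659⌉ − ⌈8166/659⌉ = 14 − 13 = 1
n=17: ⌈(18·491+310)/659⌉ − ⌈(17·491+310)/659⌉ = ⌈9148/659⌉ − ⌈8657/659⌉ = 14 − 14 = 0
n=18: ⌈(19·491+310)/659⌉ − ⌈(18·491+310)/659⌉ = ⌈9639/659⌉ − ⌈9148/659⌉ = 15 − 14 = 1
n=19: ⌈(20·491+310)/659⌉ − ⌈(19·491+310)/659⌉ = ⌈10130/659⌉ − ⌈9639/659⌉ = 16 − 15 = 1
n=20: ⌈(21·491+310)/659⌉ − ⌈(20·491+310)/659⌉ = ⌈10621/659⌉ − ⌈10130/659⌉ = 17 − 16 = 1
n=21: ⌈(22·491+310)/659⌉ − ⌈(21·491+310)/659⌉ = ⌈11112/659⌉ − ⌈10621/659⌉ = 17 − 17 = 0
n=22: ⌈(23·491+310)/659⌉ − ⌈(22·491+310)/659⌉ = ⌈11603/659⌉ − ⌈11112/659⌉ = 18 − 17 = 1
n=23: ⌈(24·491+310)/659⌉ − ⌈(23·491+310)/659⌉ = ⌈12094/659⌉ − ⌈11603/659⌉ = 19 − 18 = 1
n=24: ⌈(25·491+310)/659⌉ − ⌈(24·491+310)/659⌉ = ⌈12585/659⌉ − ⌈12094/659⌉ = 20 − 19 = 1
n=25: ⌈(26·491+310)/659⌉ − ⌈(25·491+310)/659⌉ = ⌈13076/659⌉ − ⌈12585/659⌉ = 20 − 20 = 0
n=26: ⌈(27·491+310)/659⌉ − ⌈(26·491+310)/659⌉ = ⌈13567/659⌉ − ⌈13076/659⌉ = 21 − 20 = 1
n=27: ⌈(28·491+310)/659⌉ − ⌈(27·491+310)/659⌉ = ⌈14058/659⌉ − ⌈13567/659⌉ = 22 − 21 = 1
n=28: ⌈(29·491+310)/659⌉ − ⌈(28·491+310)/659⌉ = ⌈14549/659⌉ − ⌈14058/659⌉ = 23 − 22 = 1
n=29: ⌈(30·491+310)/659⌉ − ⌈(29·491+310)/659⌉ = ⌈15040/659⌉ − ⌈14549/659⌉ = 23 − 23 = 0
n=30: ⌈(31·491+310)/659⌉ − ⌈(30·491+310)/659⌉ = ⌈15531/659⌉ − ⌈15040/659⌉ = 24 − 23 = 1
n=31: ⌈(32·491+310)/659⌉ − ⌈(31·491+310)/659⌉ = ⌈16022/659⌉ − ⌈15531/659⌉ = 25 − 24 = 1
n=32: ⌈(33·491+310)/659⌉ − ⌈(32·491+310)/659⌉ = ⌈16513/659⌉ − ⌈16022/659⌉ = 26 − 25 = 1
n=33: ⌈(34·491+310)/659⌉ − ⌈(33·491+310)/659⌉ = ⌈17004/659⌉ − ⌈16513/659⌉ = 26 − 26 = 0
n=34: ⌈(35·491+310)/659⌉ − ⌈(34·491+310)/659⌉ = ⌈17495/659⌉ − ⌈17004/659⌉ = 27 − 26 = 1
n=35: ⌈(36·491+310)/659⌉ − ⌈(35·491+310)/659⌉ = ⌈17986/659⌉ − ⌈17495/659⌉ = 28 − 27 = 1


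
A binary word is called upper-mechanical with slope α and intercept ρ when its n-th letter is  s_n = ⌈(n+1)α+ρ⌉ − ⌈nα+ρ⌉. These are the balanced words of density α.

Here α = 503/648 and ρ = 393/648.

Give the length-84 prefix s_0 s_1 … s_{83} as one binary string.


110111101110111101110111101110111011110111011110111011110111011110111011110111011110

n=0: ⌈(1·503+393)/648⌉ − ⌈(0·503+393)/648⌉ = ⌈896/648⌉ − ⌈393/648⌉ = 2 − 1 = 1
n=1: ⌈(2·503+393)/648⌉ − ⌈(1·503+393)/648⌉ = ⌈1399/648⌉ − ⌈896/648⌉ = 3 − 2 = 1
n=2: ⌈(3·503+393)/648⌉ − ⌈(2·503+393)/648⌉ = ⌈1902/648⌉ − ⌈1399/648⌉ = 3 − 3 = 0
n=3: ⌈(4·503+393)/648⌉ − ⌈(3·503+393)/648⌉ = ⌈2405/648⌉ − ⌈1902/648⌉ = 4 − 3 = 1
n=4: ⌈(5·503+393)/648⌉ − ⌈(4·503+393)/648⌉ = ⌈2908/648⌉ − ⌈2405/648⌉ = 5 − 4 = 1
n=5: ⌈(6·503+393)/648⌉ − ⌈(5·503+393)/648⌉ = ⌈3411/648⌉ − ⌈2908/648⌉ = 6 − 5 = 1
n=6: ⌈(7·503+393)/648⌉ − ⌈(6·503+393)/648⌉ = ⌈3914/648⌉ − ⌈3411/648⌉ = 7 − 6 = 1
n=7: ⌈(8·503+393)/648⌉ − ⌈(7·503+393)/648⌉ = ⌈4417/648⌉ − ⌈3914/648⌉ = 7 − 7 = 0
n=8: ⌈(9·503+393)/648⌉ − ⌈(8·503+393)/648⌉ = ⌈4920/648⌉ − ⌈4417/648⌉ = 8 − 7 = 1
n=9: ⌈(10·503+393)/648⌉ − ⌈(9·503+393)/648⌉ = ⌈5423/648⌉ − ⌈4920/648⌉ = 9 − 8 = 1
n=10: ⌈(11·503+393)/648⌉ − ⌈(10·503+393)/648⌉ = ⌈5926/648⌉ − ⌈5423/648⌉ = 10 − 9 = 1
n=11: ⌈(12·503+393)/648⌉ − ⌈(11·503+393)/648⌉ = ⌈6429/648⌉ − ⌈5926/648⌉ = 10 − 10 = 0
n=12: ⌈(13·503+393)/648⌉ − ⌈(12·503+393)/648⌉ = ⌈6932/648⌉ − ⌈6429/648⌉ = 11 − 10 = 1
n=13: ⌈(14·503+393)/648⌉ − ⌈(13·503+393)/648⌉ = ⌈7435/648⌉ − ⌈6932/648⌉ = 12 − 11 = 1
n=14: ⌈(15·503+393)/648⌉ − ⌈(14·503+393)/648⌉ = ⌈7938/648⌉ − ⌈7435/648⌉ = 13 − 12 = 1
n=15: ⌈(16·503+393)/648⌉ − ⌈(15·503+393)/648⌉ = ⌈8441/648⌉ − ⌈7938/648⌉ = 14 − 13 = 1
n=16: ⌈(17·503+393)/648⌉ − ⌈(16·503+393)/648⌉ = ⌈8944/648⌉ − ⌈8441/648⌉ = 14 − 14 = 0
n=17: ⌈(18·503+393)/648⌉ − ⌈(17·503+393)/648⌉ = ⌈9447/648⌉ − ⌈8944/648⌉ = 15 − 14 = 1
n=18: ⌈(19·503+393)/648⌉ − ⌈(18·503+393)/648⌉ = ⌈9950/648⌉ − ⌈9447/648⌉ = 16 − 15 = 1
n=19: ⌈(20·503+393)/648⌉ − ⌈(19·503+393)/648⌉ = ⌈10453/648⌉ − ⌈9950/648⌉ = 17 − 16 = 1
n=20: ⌈(21·503+393)/648⌉ − ⌈(20·503+393)/648⌉ = ⌈10956/648⌉ − ⌈10453/648⌉ = 17 − 17 = 0
n=21: ⌈(22·503+393)/648⌉ − ⌈(21·503+393)/648⌉ = ⌈11459/648⌉ − ⌈10956/648⌉ = 18 − 17 = 1
n=22: ⌈(23·503+393)/648⌉ − ⌈(22·503+393)/648⌉ = ⌈11962/648⌉ − ⌈11459/648⌉ = 19 − 18 = 1
n=23: ⌈(24·503+393)/648⌉ − ⌈(23·503+393)/648⌉ = ⌈12465/648⌉ − ⌈11962/648⌉ = 20 − 19 = 1
n=24: ⌈(25·503+393)/648⌉ − ⌈(24·503+393)/648⌉ = ⌈12968/648⌉ − ⌈12465/648⌉ = 21 − 20 = 1
n=25: ⌈(26·503+393)/648⌉ − ⌈(25·503+393)/648⌉ = ⌈13471/648⌉ − ⌈12968/648⌉ = 21 − 21 = 0
n=26: ⌈(27·503+393)/648⌉ − ⌈(26·503+393)/648⌉ = ⌈13974/648⌉ − ⌈13471/648⌉ = 22 − 21 = 1
n=27: ⌈(28·503+393)/648⌉ − ⌈(27·503+393)/648⌉ = ⌈14477/648⌉ − ⌈13974/648⌉ = 23 − 22 = 1
n=28: ⌈(29·503+393)/648⌉ − ⌈(28·503+393)/648⌉ = ⌈14980/648⌉ − ⌈14477/648⌉ = 24 − 23 = 1
n=29: ⌈(30·503+393)/648⌉ − ⌈(29·503+393)/648⌉ = ⌈15483/648⌉ − ⌈14980/648⌉ = 24 − 24 = 0
n=30: ⌈(31·503+393)/648⌉ − ⌈(30·503+393)/648⌉ = ⌈15986/648⌉ − ⌈15483/648⌉ = 25 − 24 = 1
n=31: ⌈(32·503+393)/648⌉ − ⌈(31·503+393)/648⌉ = ⌈16489/648⌉ − ⌈15986/648⌉ = 26 − 25 = 1
n=32: ⌈(33·503+393)/648⌉ − ⌈(32·503+393)/648⌉ = ⌈16992/648⌉ − ⌈16489/648⌉ = 27 − 26 = 1
n=33: ⌈(34·503+393)/648⌉ − ⌈(33·503+393)/648⌉ = ⌈17495/648⌉ − ⌈16992/648⌉ = 27 − 27 = 0
n=34: ⌈(35·503+393)/648⌉ − ⌈(34·503+393)/648⌉ = ⌈17998/648⌉ − ⌈17495/648⌉ = 28 − 27 = 1
n=35: ⌈(36·503+393)/648⌉ − ⌈(35·503+393)/648⌉ = ⌈18501/648⌉ − ⌈17998/648⌉ = 29 − 28 = 1
n=36: ⌈(37·503+393)/648⌉ − ⌈(36·503+393)/648⌉ = ⌈19004/648⌉ − ⌈18501/648⌉ = 30 − 29 = 1
n=37: ⌈(38·503+393)/648⌉ − ⌈(37·503+393)/648⌉ = ⌈19507/648⌉ − ⌈19004/648⌉ = 31 − 30 = 1
n=38: ⌈(39·503+393)/648⌉ − ⌈(38·503+393)/648⌉ = ⌈20010/648⌉ − ⌈19507/648⌉ = 31 − 31 = 0
n=39: ⌈(40·503+393)/648⌉ − ⌈(39·503+393)/648⌉ = ⌈20513/648⌉ − ⌈20010/648⌉ = 32 − 31 = 1
n=40: ⌈(41·503+393)/648⌉ − ⌈(40·503+393)/648⌉ = ⌈21016/648⌉ − ⌈20513/648⌉ = 33 − 32 = 1
n=41: ⌈(42·503+393)/648⌉ − ⌈(41·503+393)/648⌉ = ⌈21519/648⌉ − ⌈21016/648⌉ = 34 − 33 = 1
n=42: ⌈(43·503+393)/648⌉ − ⌈(42·503+393)/648⌉ = ⌈22022/648⌉ − ⌈21519/648⌉ = 34 − 34 = 0
n=43: ⌈(44·503+393)/648⌉ − ⌈(43·503+393)/648⌉ = ⌈22525/648⌉ − ⌈22022/648⌉ = 35 − 34 = 1
n=44: ⌈(45·503+393)/648⌉ − ⌈(44·503+393)/648⌉ = ⌈23028/648⌉ − ⌈22525/648⌉ = 36 − 35 = 1
n=45: ⌈(46·503+393)/648⌉ − ⌈(45·503+393)/648⌉ = ⌈23531/648⌉ − ⌈23028/648⌉ = 37 − 36 = 1
n=46: ⌈(47·503+393)/648⌉ − ⌈(46·503+393)/648⌉ = ⌈24034/648⌉ − ⌈23531/648⌉ = 38 − 37 = 1
n=47: ⌈(48·503+393)/648⌉ − ⌈(47·503+393)/648⌉ = ⌈24537/648⌉ − ⌈24034/648⌉ = 38 − 38 = 0
n=48: ⌈(49·503+393)/648⌉ − ⌈(48·503+393)/648⌉ = ⌈25040/648⌉ − ⌈24537/648⌉ = 39 − 38 = 1
n=49: ⌈(50·503+393)/648⌉ − ⌈(49·503+393)/648⌉ = ⌈25543/648⌉ − ⌈25040/648⌉ = 40 − 39 = 1
n=50: ⌈(51·503+393)/648⌉ − ⌈(50·503+393)/648⌉ = ⌈26046/648⌉ − ⌈25543/648⌉ = 41 − 40 = 1
n=51: ⌈(52·503+393)/648⌉ − ⌈(51·503+393)/648⌉ = ⌈26549/648⌉ − ⌈26046/648⌉ = 41 − 41 = 0
n=52: ⌈(53·503+393)/648⌉ − ⌈(52·503+393)/648⌉ = ⌈27052/648⌉ − ⌈26549/648⌉ = 42 − 41 = 1
n=53: ⌈(54·503+393)/648⌉ − ⌈(53·503+393)/648⌉ = ⌈27555/648⌉ − ⌈27052/648⌉ = 43 − 42 = 1
n=54: ⌈(55·503+393)/648⌉ − ⌈(54·503+393)/648⌉ = ⌈28058/648⌉ − ⌈27555/648⌉ = 44 − 43 = 1
n=55: ⌈(56·503+393)/648⌉ − ⌈(55·503+393)/648⌉ = ⌈28561/648⌉ − ⌈28058/648⌉ = 45 − 44 = 1
n=56: ⌈(57·503+393)/648⌉ − ⌈(56·503+393)/648⌉ = ⌈29064/648⌉ − ⌈28561/648⌉ = 45 − 45 = 0
n=57: ⌈(58·503+393)/648⌉ − ⌈(57·503+393)/648⌉ = ⌈29567/648⌉ − ⌈29064/648⌉ = 46 − 45 = 1
n=58: ⌈(59·503+393)/648⌉ − ⌈(58·503+393)/648⌉ = ⌈30070/648⌉ − ⌈29567/648⌉ = 47 − 46 = 1
n=59: ⌈(60·503+393)/648⌉ − ⌈(59·503+393)/648⌉ = ⌈30573/648⌉ − ⌈30070/648⌉ = 48 − 47 = 1
n=60: ⌈(61·503+393)/648⌉ − ⌈(60·503+393)/648⌉ = ⌈31076/648⌉ − ⌈30573/648⌉ = 48 − 48 = 0
n=61: ⌈(62·503+393)/648⌉ − ⌈(61·503+393)/648⌉ = ⌈31579/648⌉ − ⌈31076/648⌉ = 49 − 48 = 1
n=62: ⌈(63·503+393)/648⌉ − ⌈(62·503+393)/648⌉ = ⌈32082/648⌉ − ⌈31579/648⌉ = 50 − 49 = 1
n=63: ⌈(64·503+393)/648⌉ − ⌈(63·503+393)/648⌉ = ⌈32585/648⌉ − ⌈32082/648⌉ = 51 − 50 = 1
n=64: ⌈(65·503+393)/648⌉ − ⌈(64·503+393)/648⌉ = ⌈33088/648⌉ − ⌈32585/648⌉ = 52 − 51 = 1
n=65: ⌈(66·503+393)/648⌉ − ⌈(65·503+393)/648⌉ = ⌈33591/648⌉ − ⌈33088/648⌉ = 52 − 52 = 0
n=66: ⌈(67·503+393)/648⌉ − ⌈(66·503+393)/648⌉ = ⌈34094/648⌉ − ⌈33591/648⌉ = 53 − 52 = 1
n=67: ⌈(68·503+393)/648⌉ − ⌈(67·503+393)/648⌉ = ⌈34597/648⌉ − ⌈34094/648⌉ = 54 − 53 = 1
n=68: ⌈(69·503+393)/648⌉ − ⌈(68·503+393)/648⌉ = ⌈35100/648⌉ − ⌈34597/648⌉ = 55 − 54 = 1
n=69: ⌈(70·503+393)/648⌉ − ⌈(69·503+393)/648⌉ = ⌈35603/648⌉ − ⌈35100/648⌉ = 55 − 55 = 0
n=70: ⌈(71·503+393)/648⌉ − ⌈(70·503+393)/648⌉ = ⌈36106/648⌉ − ⌈35603/648⌉ = 56 − 55 = 1
n=71: ⌈(72·503+393)/648⌉ − ⌈(71·503+393)/648⌉ = ⌈36609/648⌉ − ⌈36106/648⌉ = 57 − 56 = 1
n=72: ⌈(73·503+393)/648⌉ − ⌈(72·503+393)/648⌉ = ⌈37112/648⌉ − ⌈36609/648⌉ = 58 − 57 = 1
n=73: ⌈(74·503+393)/648⌉ − ⌈(73·503+393)/648⌉ = ⌈37615/648⌉ − ⌈37112/648⌉ = 59 − 58 = 1
n=74: ⌈(75·503+393)/648⌉ − ⌈(74·503+393)/648⌉ = ⌈38118/648⌉ − ⌈37615/648⌉ = 59 − 59 = 0
n=75: ⌈(76·503+393)/648⌉ − ⌈(75·503+393)/648⌉ = ⌈38621/648⌉ − ⌈38118/648⌉ = 60 − 59 = 1
n=76: ⌈(77·503+393)/648⌉ − ⌈(76·503+393)/648⌉ = ⌈39124/648⌉ − ⌈38621/648⌉ = 61 − 60 = 1
n=77: ⌈(78·503+393)/648⌉ − ⌈(77·503+393)/648⌉ = ⌈39627/648⌉ − ⌈39124/648⌉ = 62 − 61 = 1
n=78: ⌈(79·503+393)/648⌉ − ⌈(78·503+393)/648⌉ = ⌈40130/648⌉ − ⌈39627/648⌉ = 62 − 62 = 0
n=79: ⌈(80·503+393)/648⌉ − ⌈(79·503+393)/648⌉ = ⌈40633/648⌉ − ⌈40130/648⌉ = 63 − 62 = 1
n=80: ⌈(81·503+393)/648⌉ − ⌈(80·503+393)/648⌉ = ⌈41136/648⌉ − ⌈40633/648⌉ = 64 − 63 = 1
n=81: ⌈(82·503+393)/648⌉ − ⌈(81·503+393)/648⌉ = ⌈41639/648⌉ − ⌈41136/648⌉ = 65 − 64 = 1
n=82: ⌈(83·503+393)/648⌉ − ⌈(82·503+393)/648⌉ = ⌈42142/648⌉ − ⌈41639/648⌉ = 66 − 65 = 1
n=83: ⌈(84·503+393)/648⌉ − ⌈(83·503+393)/648⌉ = ⌈42645/648⌉ − ⌈42142/648⌉ = 66 − 66 = 0


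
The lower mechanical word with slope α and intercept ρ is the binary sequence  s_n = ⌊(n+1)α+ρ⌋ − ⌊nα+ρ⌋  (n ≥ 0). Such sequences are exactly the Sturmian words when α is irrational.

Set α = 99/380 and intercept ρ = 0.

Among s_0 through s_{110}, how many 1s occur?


#1s = Σ_{n=0}^{110} s_n = Σ_{n=0}^{110} (⌊(n+1)α+ρ⌋ − ⌊nα+ρ⌋)
the sum telescopes: every ⌊nα+ρ⌋ with 0 < n < 111 appears once with + and once with −, leaving ⌊111α+ρ⌋ − ⌊0·α+ρ⌋
111α + ρ = (111·99) / 380 = 10989/380
ρ = 0/380
⌊10989/380⌋ = 28,  ⌊0/380⌋ = 0
#1s = 28 − 0 = 28

28


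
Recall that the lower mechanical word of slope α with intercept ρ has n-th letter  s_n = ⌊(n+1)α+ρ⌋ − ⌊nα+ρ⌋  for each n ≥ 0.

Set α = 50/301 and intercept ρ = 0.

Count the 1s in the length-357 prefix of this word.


#1s = Σ_{n=0}^{356} s_n = Σ_{n=0}^{356} (⌊(n+1)α+ρ⌋ − ⌊nα+ρ⌋)
the sum telescopes: every ⌊nα+ρ⌋ with 0 < n < 357 appears once with + and once with −, leaving ⌊357α+ρ⌋ − ⌊0·α+ρ⌋
357α + ρ = (357·50) / 301 = 17850/301
ρ = 0/301
⌊17850/301⌋ = 59,  ⌊0/301⌋ = 0
#1s = 59 − 0 = 59

59


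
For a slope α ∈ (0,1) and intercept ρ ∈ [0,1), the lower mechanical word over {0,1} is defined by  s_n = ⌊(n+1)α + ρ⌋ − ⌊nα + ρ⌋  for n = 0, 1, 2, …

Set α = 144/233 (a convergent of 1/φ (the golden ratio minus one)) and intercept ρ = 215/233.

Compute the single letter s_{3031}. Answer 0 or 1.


(n+1)α + ρ = (3032·144 + 215) / 233 = 436823/233
nα + ρ     = (3031·144 + 215) / 233 = 436679/233
⌊436823/233⌋ = 1874,  ⌊436679/233⌋ = 1874
s_{3031} = 1874 − 1874 = 0

0


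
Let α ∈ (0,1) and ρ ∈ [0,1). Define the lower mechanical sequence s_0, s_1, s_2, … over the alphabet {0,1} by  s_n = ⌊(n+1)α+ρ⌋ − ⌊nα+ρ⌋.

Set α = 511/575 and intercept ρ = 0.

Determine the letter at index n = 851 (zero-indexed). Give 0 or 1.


(n+1)α + ρ = (852·511) / 575 = 435372/575
nα + ρ     = (851·511) / 575 = 434861/575
⌊435372/575⌋ = 757,  ⌊434861/575⌋ = 756
s_{851} = 757 − 756 = 1

1


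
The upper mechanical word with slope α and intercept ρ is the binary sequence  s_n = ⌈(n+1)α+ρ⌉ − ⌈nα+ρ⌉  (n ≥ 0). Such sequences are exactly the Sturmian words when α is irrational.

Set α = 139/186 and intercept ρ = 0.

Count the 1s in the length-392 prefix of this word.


293

#1s = Σ_{n=0}^{391} s_n = Σ_{n=0}^{391} (⌈(n+1)α+ρ⌉ − ⌈nα+ρ⌉)
the sum telescopes: every ⌈nα+ρ⌉ with 0 < n < 392 appears once with + and once with −, leaving ⌈392α+ρ⌉ − ⌈0·α+ρ⌉
392α + ρ = (392·139) / 186 = 54488/186
ρ = 0/186
⌈54488/186⌉ = 293,  ⌈0/186⌉ = 0
#1s = 293 − 0 = 293


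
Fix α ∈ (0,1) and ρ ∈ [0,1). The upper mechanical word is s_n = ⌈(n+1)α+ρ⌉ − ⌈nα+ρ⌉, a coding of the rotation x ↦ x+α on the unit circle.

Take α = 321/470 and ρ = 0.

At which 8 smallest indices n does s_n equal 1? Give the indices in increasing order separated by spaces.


n=0: ⌈321/470⌉−⌈0/470⌉ = 1−0 = 1  ← one
n=1: ⌈642/470⌉−⌈321/470⌉ = 2−1 = 1  ← one
n=2: ⌈963/470⌉−⌈642/470⌉ = 3−2 = 1  ← one
n=3: ⌈1284/470⌉−⌈963/470⌉ = 3−3 = 0
n=4: ⌈1605/470⌉−⌈1284/470⌉ = 4−3 = 1  ← one
n=5: ⌈1926/470⌉−⌈1605/470⌉ = 5−4 = 1  ← one
n=6: ⌈2247/470⌉−⌈1926/470⌉ = 5−5 = 0
n=7: ⌈2568/470⌉−⌈2247/470⌉ = 6−5 = 1  ← one
n=8: ⌈2889/470⌉−⌈2568/470⌉ = 7−6 = 1  ← one
n=9: ⌈3210/470⌉−⌈2889/470⌉ = 7−7 = 0
n=10: ⌈3531/470⌉−⌈3210/470⌉ = 8−7 = 1  ← one
positions of the first 8 ones: 0 1 2 4 5 7 8 10

0 1 2 4 5 7 8 10


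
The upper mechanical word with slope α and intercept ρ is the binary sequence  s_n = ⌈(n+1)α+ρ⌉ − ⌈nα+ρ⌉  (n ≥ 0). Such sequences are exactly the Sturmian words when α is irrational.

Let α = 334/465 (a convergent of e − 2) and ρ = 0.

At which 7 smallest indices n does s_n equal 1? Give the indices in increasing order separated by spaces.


n=0: ⌈334/465⌉−⌈0/465⌉ = 1−0 = 1  ← one
n=1: ⌈668/465⌉−⌈334/465⌉ = 2−1 = 1  ← one
n=2: ⌈1002/465⌉−⌈668/465⌉ = 3−2 = 1  ← one
n=3: ⌈1336/465⌉−⌈1002/465⌉ = 3−3 = 0
n=4: ⌈1670/465⌉−⌈1336/465⌉ = 4−3 = 1  ← one
n=5: ⌈2004/465⌉−⌈1670/465⌉ = 5−4 = 1  ← one
n=6: ⌈2338/465⌉−⌈2004/465⌉ = 6−5 = 1  ← one
n=7: ⌈2672/465⌉−⌈2338/465⌉ = 6−6 = 0
n=8: ⌈3006/465⌉−⌈2672/465⌉ = 7−6 = 1  ← one
positions of the first 7 ones: 0 1 2 4 5 6 8

0 1 2 4 5 6 8


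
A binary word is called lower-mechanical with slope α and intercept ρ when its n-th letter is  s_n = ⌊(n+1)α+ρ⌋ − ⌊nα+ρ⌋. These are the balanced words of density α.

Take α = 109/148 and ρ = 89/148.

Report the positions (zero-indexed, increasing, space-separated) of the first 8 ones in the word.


n=0: ⌊198/148⌋−⌊89/148⌋ = 1−0 = 1  ← one
n=1: ⌊307/148⌋−⌊198/148⌋ = 2−1 = 1  ← one
n=2: ⌊416/148⌋−⌊307/148⌋ = 2−2 = 0
n=3: ⌊525/148⌋−⌊416/148⌋ = 3−2 = 1  ← one
n=4: ⌊634/148⌋−⌊525/148⌋ = 4−3 = 1  ← one
n=5: ⌊743/148⌋−⌊634/148⌋ = 5−4 = 1  ← one
n=6: ⌊852/148⌋−⌊743/148⌋ = 5−5 = 0
n=7: ⌊961/148⌋−⌊852/148⌋ = 6−5 = 1  ← one
n=8: ⌊1070/148⌋−⌊961/148⌋ = 7−6 = 1  ← one
n=9: ⌊1179/148⌋−⌊1070/148⌋ = 7−7 = 0
n=10: ⌊1288/148⌋−⌊1179/148⌋ = 8−7 = 1  ← one
positions of the first 8 ones: 0 1 3 4 5 7 8 10

0 1 3 4 5 7 8 10


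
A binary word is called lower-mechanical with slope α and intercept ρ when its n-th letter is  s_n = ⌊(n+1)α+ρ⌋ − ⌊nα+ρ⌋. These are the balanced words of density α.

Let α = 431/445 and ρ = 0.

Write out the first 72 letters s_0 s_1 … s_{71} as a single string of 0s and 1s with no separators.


011111111111111111111111111111101111111111111111111111111111111011111111

n=0: ⌊(1·431)/445⌋ − ⌊(0·431)/445⌋ = ⌊431/445⌋ − ⌊0/445⌋ = 0 − 0 = 0
n=1: ⌊(2·431)/445⌋ − ⌊(1·431)/445⌋ = ⌊862/445⌋ − ⌊431/445⌋ = 1 − 0 = 1
n=2: ⌊(3·431)/445⌋ − ⌊(2·431)/445⌋ = ⌊1293/445⌋ − ⌊862/445⌋ = 2 − 1 = 1
n=3: ⌊(4·431)/445⌋ − ⌊(3·431)/445⌋ = ⌊1724/445⌋ − ⌊1293/445⌋ = 3 − 2 = 1
n=4: ⌊(5·431)/445⌋ − ⌊(4·431)/445⌋ = ⌊2155/445⌋ − ⌊1724/445⌋ = 4 − 3 = 1
n=5: ⌊(6·431)/445⌋ − ⌊(5·431)/445⌋ = ⌊2586/445⌋ − ⌊2155/445⌋ = 5 − 4 = 1
n=6: ⌊(7·431)/445⌋ − ⌊(6·431)/445⌋ = ⌊3017/445⌋ − ⌊2586/445⌋ = 6 − 5 = 1
n=7: ⌊(8·431)/445⌋ − ⌊(7·431)/445⌋ = ⌊3448/445⌋ − ⌊3017/445⌋ = 7 − 6 = 1
n=8: ⌊(9·431)/445⌋ − ⌊(8·431)/445⌋ = ⌊3879/445⌋ − ⌊3448/445⌋ = 8 − 7 = 1
n=9: ⌊(10·431)/445⌋ − ⌊(9·431)/445⌋ = ⌊4310/445⌋ − ⌊3879/445⌋ = 9 − 8 = 1
n=10: ⌊(11·431)/445⌋ − ⌊(10·431)/445⌋ = ⌊4741/445⌋ − ⌊4310/445⌋ = 10 − 9 = 1
n=11: ⌊(12·431)/445⌋ − ⌊(11·431)/445⌋ = ⌊5172/445⌋ − ⌊4741/445⌋ = 11 − 10 = 1
n=12: ⌊(13·431)/445⌋ − ⌊(12·431)/445⌋ = ⌊5603/445⌋ − ⌊5172/445⌋ = 12 − 11 = 1
n=13: ⌊(14·431)/445⌋ − ⌊(13·431)/445⌋ = ⌊6034/445⌋ − ⌊5603/445⌋ = 13 − 12 = 1
n=14: ⌊(15·431)/445⌋ − ⌊(14·431)/445⌋ = ⌊6465/445⌋ − ⌊6034/445⌋ = 14 − 13 = 1
n=15: ⌊(16·431)/445⌋ − ⌊(15·431)/445⌋ = ⌊6896/445⌋ − ⌊6465/445⌋ = 15 − 14 = 1
n=16: ⌊(17·431)/445⌋ − ⌊(16·431)/445⌋ = ⌊7327/445⌋ − ⌊6896/445⌋ = 16 − 15 = 1
n=17: ⌊(18·431)/445⌋ − ⌊(17·431)/445⌋ = ⌊7758/445⌋ − ⌊7327/445⌋ = 17 − 16 = 1
n=18: ⌊(19·431)/445⌋ − ⌊(18·431)/445⌋ = ⌊8189/445⌋ − ⌊7758/445⌋ = 18 − 17 = 1
n=19: ⌊(20·431)/445⌋ − ⌊(19·431)/445⌋ = ⌊8620/445⌋ − ⌊8189/445⌋ = 19 − 18 = 1
n=20: ⌊(21·431)/445⌋ − ⌊(20·431)/445⌋ = ⌊9051/445⌋ − ⌊8620/445⌋ = 20 − 19 = 1
n=21: ⌊(22·431)/445⌋ − ⌊(21·431)/445⌋ = ⌊9482/445⌋ − ⌊9051/445⌋ = 21 − 20 = 1
n=22: ⌊(23·431)/445⌋ − ⌊(22·431)/445⌋ = ⌊9913/445⌋ − ⌊9482/445⌋ = 22 − 21 = 1
n=23: ⌊(24·431)/445⌋ − ⌊(23·431)/445⌋ = ⌊10344/445⌋ − ⌊9913/445⌋ = 23 − 22 = 1
n=24: ⌊(25·431)/445⌋ − ⌊(24·431)/445⌋ = ⌊10775/445⌋ − ⌊10344/445⌋ = 24 − 23 = 1
n=25: ⌊(26·431)/445⌋ − ⌊(25·431)/445⌋ = ⌊11206/445⌋ − ⌊10775/445⌋ = 25 − 24 = 1
n=26: ⌊(27·431)/445⌋ − ⌊(26·431)/445⌋ = ⌊11637/445⌋ − ⌊11206/445⌋ = 26 − 25 = 1
n=27: ⌊(28·431)/445⌋ − ⌊(27·431)/445⌋ = ⌊12068/445⌋ − ⌊11637/445⌋ = 27 − 26 = 1
n=28: ⌊(29·431)/445⌋ − ⌊(28·431)/445⌋ = ⌊12499/445⌋ − ⌊12068/445⌋ = 28 − 27 = 1
n=29: ⌊(30·431)/445⌋ − ⌊(29·431)/445⌋ = ⌊12930/445⌋ − ⌊12499/445⌋ = 29 − 28 = 1
n=30: ⌊(31·431)/445⌋ − ⌊(30·431)/445⌋ = ⌊13361/445⌋ − ⌊12930/445⌋ = 30 − 29 = 1
n=31: ⌊(32·431)/445⌋ − ⌊(31·431)/445⌋ = ⌊13792/445⌋ − ⌊13361/445⌋ = 30 − 30 = 0
n=32: ⌊(33·431)/445⌋ − ⌊(32·431)/445⌋ = ⌊14223/445⌋ − ⌊13792/445⌋ = 31 − 30 = 1
n=33: ⌊(34·431)/445⌋ − ⌊(33·431)/445⌋ = ⌊14654/445⌋ − ⌊14223/445⌋ = 32 − 31 = 1
n=34: ⌊(35·431)/445⌋ − ⌊(34·431)/445⌋ = ⌊15085/445⌋ − ⌊14654/445⌋ = 33 − 32 = 1
n=35: ⌊(36·431)/445⌋ − ⌊(35·431)/445⌋ = ⌊15516/445⌋ − ⌊15085/445⌋ = 34 − 33 = 1
n=36: ⌊(37·431)/445⌋ − ⌊(36·431)/445⌋ = ⌊15947/445⌋ − ⌊15516/445⌋ = 35 − 34 = 1
n=37: ⌊(38·431)/445⌋ − ⌊(37·431)/445⌋ = ⌊16378/445⌋ − ⌊15947/445⌋ = 36 − 35 = 1
n=38: ⌊(39·431)/445⌋ − ⌊(38·431)/445⌋ = ⌊16809/445⌋ − ⌊16378/445⌋ = 37 − 36 = 1
n=39: ⌊(40·431)/445⌋ − ⌊(39·431)/445⌋ = ⌊17240/445⌋ − ⌊16809/445⌋ = 38 − 37 = 1
n=40: ⌊(41·431)/445⌋ − ⌊(40·431)/445⌋ = ⌊17671/445⌋ − ⌊17240/445⌋ = 39 − 38 = 1
n=41: ⌊(42·431)/445⌋ − ⌊(41·431)/445⌋ = ⌊18102/445⌋ − ⌊17671/445⌋ = 40 − 39 = 1
n=42: ⌊(43·431)/445⌋ − ⌊(42·431)/445⌋ = ⌊18533/445⌋ − ⌊18102/445⌋ = 41 − 40 = 1
n=43: ⌊(44·431)/445⌋ − ⌊(43·431)/445⌋ = ⌊18964/445⌋ − ⌊18533/445⌋ = 42 − 41 = 1
n=44: ⌊(45·431)/445⌋ − ⌊(44·431)/445⌋ = ⌊19395/445⌋ − ⌊18964/445⌋ = 43 − 42 = 1
n=45: ⌊(46·431)/445⌋ − ⌊(45·431)/445⌋ = ⌊19826/445⌋ − ⌊19395/445⌋ = 44 − 43 = 1
n=46: ⌊(47·431)/445⌋ − ⌊(46·431)/445⌋ = ⌊20257/445⌋ − ⌊19826/445⌋ = 45 − 44 = 1
n=47: ⌊(48·431)/445⌋ − ⌊(47·431)/445⌋ = ⌊20688/445⌋ − ⌊20257/445⌋ = 46 − 45 = 1
n=48: ⌊(49·431)/445⌋ − ⌊(48·431)/445⌋ = ⌊21119/445⌋ − ⌊20688/445⌋ = 47 − 46 = 1
n=49: ⌊(50·431)/445⌋ − ⌊(49·431)/445⌋ = ⌊21550/445⌋ − ⌊21119/445⌋ = 48 − 47 = 1
n=50: ⌊(51·431)/445⌋ − ⌊(50·431)/445⌋ = ⌊21981/445⌋ − ⌊21550/445⌋ = 49 − 48 = 1
n=51: ⌊(52·431)/445⌋ − ⌊(51·431)/445⌋ = ⌊22412/445⌋ − ⌊21981/445⌋ = 50 − 49 = 1
n=52: ⌊(53·431)/445⌋ − ⌊(52·431)/445⌋ = ⌊22843/445⌋ − ⌊22412/445⌋ = 51 − 50 = 1
n=53: ⌊(54·431)/445⌋ − ⌊(53·431)/445⌋ = ⌊23274/445⌋ − ⌊22843/445⌋ = 52 − 51 = 1
n=54: ⌊(55·431)/445⌋ − ⌊(54·431)/445⌋ = ⌊23705/445⌋ − ⌊23274/445⌋ = 53 − 52 = 1
n=55: ⌊(56·431)/445⌋ − ⌊(55·431)/445⌋ = ⌊24136/445⌋ − ⌊23705/445⌋ = 54 − 53 = 1
n=56: ⌊(57·431)/445⌋ − ⌊(56·431)/445⌋ = ⌊24567/445⌋ − ⌊24136/445⌋ = 55 − 54 = 1
n=57: ⌊(58·431)/445⌋ − ⌊(57·431)/445⌋ = ⌊24998/445⌋ − ⌊24567/445⌋ = 56 − 55 = 1
n=58: ⌊(59·431)/445⌋ − ⌊(58·431)/445⌋ = ⌊25429/445⌋ − ⌊24998/445⌋ = 57 − 56 = 1
n=59: ⌊(60·431)/445⌋ − ⌊(59·431)/445⌋ = ⌊25860/445⌋ − ⌊25429/445⌋ = 58 − 57 = 1
n=60: ⌊(61·431)/445⌋ − ⌊(60·431)/445⌋ = ⌊26291/445⌋ − ⌊25860/445⌋ = 59 − 58 = 1
n=61: ⌊(62·431)/445⌋ − ⌊(61·431)/445⌋ = ⌊26722/445⌋ − ⌊26291/445⌋ = 60 − 59 = 1
n=62: ⌊(63·431)/445⌋ − ⌊(62·431)/445⌋ = ⌊27153/445⌋ − ⌊26722/445⌋ = 61 − 60 = 1
n=63: ⌊(64·431)/445⌋ − ⌊(63·431)/445⌋ = ⌊27584/445⌋ − ⌊27153/445⌋ = 61 − 61 = 0
n=64: ⌊(65·431)/445⌋ − ⌊(64·431)/445⌋ = ⌊28015/445⌋ − ⌊27584/445⌋ = 62 − 61 = 1
n=65: ⌊(66·431)/445⌋ − ⌊(65·431)/445⌋ = ⌊28446/445⌋ − ⌊28015/445⌋ = 63 − 62 = 1
n=66: ⌊(67·431)/445⌋ − ⌊(66·431)/445⌋ = ⌊28877/445⌋ − ⌊28446/445⌋ = 64 − 63 = 1
n=67: ⌊(68·431)/445⌋ − ⌊(67·431)/445⌋ = ⌊29308/445⌋ − ⌊28877/445⌋ = 65 − 64 = 1
n=68: ⌊(69·431)/445⌋ − ⌊(68·431)/445⌋ = ⌊29739/445⌋ − ⌊29308/445⌋ = 66 − 65 = 1
n=69: ⌊(70·431)/445⌋ − ⌊(69·431)/445⌋ = ⌊30170/445⌋ − ⌊29739/445⌋ = 67 − 66 = 1
n=70: ⌊(71·431)/445⌋ − ⌊(70·431)/445⌋ = ⌊30601/445⌋ − ⌊30170/445⌋ = 68 − 67 = 1
n=71: ⌊(72·431)/445⌋ − ⌊(71·431)/445⌋ = ⌊31032/445⌋ − ⌊30601/445⌋ = 69 − 68 = 1


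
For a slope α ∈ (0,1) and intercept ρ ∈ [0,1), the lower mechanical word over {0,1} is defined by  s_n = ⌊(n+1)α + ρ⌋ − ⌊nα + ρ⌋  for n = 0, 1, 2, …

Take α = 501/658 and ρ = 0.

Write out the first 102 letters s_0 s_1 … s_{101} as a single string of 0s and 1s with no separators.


n=0: ⌊(1·501)/658⌋ − ⌊(0·501)/658⌋ = ⌊501/658⌋ − ⌊0/658⌋ = 0 − 0 = 0
n=1: ⌊(2·501)/658⌋ − ⌊(1·501)/658⌋ = ⌊1002/658⌋ − ⌊501/658⌋ = 1 − 0 = 1
n=2: ⌊(3·501)/658⌋ − ⌊(2·501)/658⌋ = ⌊1503/658⌋ − ⌊1002/658⌋ = 2 − 1 = 1
n=3: ⌊(4·501)/658⌋ − ⌊(3·501)/658⌋ = ⌊2004/658⌋ − ⌊1503/658⌋ = 3 − 2 = 1
n=4: ⌊(5·501)/658⌋ − ⌊(4·501)/658⌋ = ⌊2505/658⌋ − ⌊2004/658⌋ = 3 − 3 = 0
n=5: ⌊(6·501)/658⌋ − ⌊(5·501)/658⌋ = ⌊3006/658⌋ − ⌊2505/658⌋ = 4 − 3 = 1
n=6: ⌊(7·501)/658⌋ − ⌊(6·501)/658⌋ = ⌊3507/658⌋ − ⌊3006/658⌋ = 5 − 4 = 1
n=7: ⌊(8·501)/658⌋ − ⌊(7·501)/658⌋ = ⌊4008/658⌋ − ⌊3507/658⌋ = 6 − 5 = 1
n=8: ⌊(9·501)/658⌋ − ⌊(8·501)/658⌋ = ⌊4509/658⌋ − ⌊4008/658⌋ = 6 − 6 = 0
n=9: ⌊(10·501)/658⌋ − ⌊(9·501)/658⌋ = ⌊5010/658⌋ − ⌊4509/658⌋ = 7 − 6 = 1
n=10: ⌊(11·501)/658⌋ − ⌊(10·501)/658⌋ = ⌊5511/658⌋ − ⌊5010/658⌋ = 8 − 7 = 1
n=11: ⌊(12·501)/658⌋ − ⌊(11·501)/658⌋ = ⌊6012/658⌋ − ⌊5511/658⌋ = 9 − 8 = 1
n=12: ⌊(13·501)/658⌋ − ⌊(12·501)/658⌋ = ⌊6513/658⌋ − ⌊6012/658⌋ = 9 − 9 = 0
n=13: ⌊(14·501)/658⌋ − ⌊(13·501)/658⌋ = ⌊7014/658⌋ − ⌊6513/658⌋ = 10 − 9 = 1
n=14: ⌊(15·501)/658⌋ − ⌊(14·501)/658⌋ = ⌊7515/658⌋ − ⌊7014/658⌋ = 11 − 10 = 1
n=15: ⌊(16·501)/658⌋ − ⌊(15·501)/658⌋ = ⌊8016/658⌋ − ⌊7515/658⌋ = 12 − 11 = 1
n=16: ⌊(17·501)/658⌋ − ⌊(16·501)/658⌋ = ⌊8517/658⌋ − ⌊8016/658⌋ = 12 − 12 = 0
n=17: ⌊(18·501)/658⌋ − ⌊(17·501)/658⌋ = ⌊9018/658⌋ − ⌊8517/658⌋ = 13 − 12 = 1
n=18: ⌊(19·501)/658⌋ − ⌊(18·501)/658⌋ = ⌊9519/658⌋ − ⌊9018/658⌋ = 14 − 13 = 1
n=19: ⌊(20·501)/658⌋ − ⌊(19·501)/658⌋ = ⌊10020/658⌋ − ⌊9519/658⌋ = 15 − 14 = 1
n=20: ⌊(21·501)/658⌋ − ⌊(20·501)/658⌋ = ⌊10521/658⌋ − ⌊10020/658⌋ = 15 − 15 = 0
n=21: ⌊(22·501)/658⌋ − ⌊(21·501)/658⌋ = ⌊11022/658⌋ − ⌊10521/658⌋ = 16 − 15 = 1
n=22: ⌊(23·501)/658⌋ − ⌊(22·501)/658⌋ = ⌊11523/658⌋ − ⌊11022/658⌋ = 17 − 16 = 1
n=23: ⌊(24·501)/658⌋ − ⌊(23·501)/658⌋ = ⌊12024/658⌋ − ⌊11523/658⌋ = 18 − 17 = 1
n=24: ⌊(25·501)/658⌋ − ⌊(24·501)/658⌋ = ⌊12525/658⌋ − ⌊12024/658⌋ = 19 − 18 = 1
n=25: ⌊(26·501)/658⌋ − ⌊(25·501)/658⌋ = ⌊13026/658⌋ − ⌊12525/658⌋ = 19 − 19 = 0
n=26: ⌊(27·501)/658⌋ − ⌊(26·501)/658⌋ = ⌊13527/658⌋ − ⌊13026/658⌋ = 20 − 19 = 1
n=27: ⌊(28·501)/658⌋ − ⌊(27·501)/658⌋ = ⌊14028/658⌋ − ⌊13527/658⌋ = 21 − 20 = 1
n=28: ⌊(29·501)/658⌋ − ⌊(28·501)/658⌋ = ⌊14529/658⌋ − ⌊14028/658⌋ = 22 − 21 = 1
n=29: ⌊(30·501)/658⌋ − ⌊(29·501)/658⌋ = ⌊15030/658⌋ − ⌊14529/658⌋ = 22 − 22 = 0
n=30: ⌊(31·501)/658⌋ − ⌊(30·501)/658⌋ = ⌊15531/658⌋ − ⌊15030/658⌋ = 23 − 22 = 1
n=31: ⌊(32·501)/658⌋ − ⌊(31·501)/658⌋ = ⌊16032/658⌋ − ⌊15531/658⌋ = 24 − 23 = 1
n=32: ⌊(33·501)/658⌋ − ⌊(32·501)/658⌋ = ⌊16533/658⌋ − ⌊16032/658⌋ = 25 − 24 = 1
n=33: ⌊(34·501)/658⌋ − ⌊(33·501)/658⌋ = ⌊17034/658⌋ − ⌊16533/658⌋ = 25 − 25 = 0
n=34: ⌊(35·501)/658⌋ − ⌊(34·501)/658⌋ = ⌊17535/658⌋ − ⌊17034/658⌋ = 26 − 25 = 1
n=35: ⌊(36·501)/658⌋ − ⌊(35·501)/658⌋ = ⌊18036/658⌋ − ⌊17535/658⌋ = 27 − 26 = 1
n=36: ⌊(37·501)/658⌋ − ⌊(36·501)/658⌋ = ⌊18537/658⌋ − ⌊18036/658⌋ = 28 − 27 = 1
n=37: ⌊(38·501)/658⌋ − ⌊(37·501)/658⌋ = ⌊19038/658⌋ − ⌊18537/658⌋ = 28 − 28 = 0
n=38: ⌊(39·501)/658⌋ − ⌊(38·501)/658⌋ = ⌊19539/658⌋ − ⌊19038/658⌋ = 29 − 28 = 1
n=39: ⌊(40·501)/658⌋ − ⌊(39·501)/658⌋ = ⌊20040/658⌋ − ⌊19539/658⌋ = 30 − 29 = 1
n=40: ⌊(41·501)/658⌋ − ⌊(40·501)/658⌋ = ⌊20541/658⌋ − ⌊20040/658⌋ = 31 − 30 = 1
n=41: ⌊(42·501)/658⌋ − ⌊(41·501)/658⌋ = ⌊21042/658⌋ − ⌊20541/658⌋ = 31 − 31 = 0
n=42: ⌊(43·501)/658⌋ − ⌊(42·501)/658⌋ = ⌊21543/658⌋ − ⌊21042/658⌋ = 32 − 31 = 1
n=43: ⌊(44·501)/658⌋ − ⌊(43·501)/658⌋ = ⌊22044/658⌋ − ⌊21543/658⌋ = 33 − 32 = 1
n=44: ⌊(45·501)/658⌋ − ⌊(44·501)/658⌋ = ⌊22545/658⌋ − ⌊22044/658⌋ = 34 − 33 = 1
n=45: ⌊(46·501)/658⌋ − ⌊(45·501)/658⌋ = ⌊23046/658⌋ − ⌊22545/658⌋ = 35 − 34 = 1
n=46: ⌊(47·501)/658⌋ − ⌊(46·501)/658⌋ = ⌊23547/658⌋ − ⌊23046/658⌋ = 35 − 35 = 0
n=47: ⌊(48·501)/658⌋ − ⌊(47·501)/658⌋ = ⌊24048/658⌋ − ⌊23547/658⌋ = 36 − 35 = 1
n=48: ⌊(49·501)/658⌋ − ⌊(48·501)/658⌋ = ⌊24549/658⌋ − ⌊24048/658⌋ = 37 − 36 = 1
n=49: ⌊(50·501)/658⌋ − ⌊(49·501)/658⌋ = ⌊25050/658⌋ − ⌊24549/658⌋ = 38 − 37 = 1
n=50: ⌊(51·501)/658⌋ − ⌊(50·501)/658⌋ = ⌊25551/658⌋ − ⌊25050/658⌋ = 38 − 38 = 0
n=51: ⌊(52·501)/658⌋ − ⌊(51·501)/658⌋ = ⌊26052/658⌋ − ⌊25551/658⌋ = 39 − 38 = 1
n=52: ⌊(53·501)/658⌋ − ⌊(52·501)/658⌋ = ⌊26553/658⌋ − ⌊26052/658⌋ = 40 − 39 = 1
n=53: ⌊(54·501)/658⌋ − ⌊(53·501)/658⌋ = ⌊27054/658⌋ − ⌊26553/658⌋ = 41 − 40 = 1
n=54: ⌊(55·501)/658⌋ − ⌊(54·501)/658⌋ = ⌊27555/658⌋ − ⌊27054/658⌋ = 41 − 41 = 0
n=55: ⌊(56·501)/658⌋ − ⌊(55·501)/658⌋ = ⌊28056/658⌋ − ⌊27555/658⌋ = 42 − 41 = 1
n=56: ⌊(57·501)/658⌋ − ⌊(56·501)/658⌋ = ⌊28557/658⌋ − ⌊28056/658⌋ = 43 − 42 = 1
n=57: ⌊(58·501)/658⌋ − ⌊(57·501)/658⌋ = ⌊29058/658⌋ − ⌊28557/658⌋ = 44 − 43 = 1
n=58: ⌊(59·501)/658⌋ − ⌊(58·501)/658⌋ = ⌊29559/658⌋ − ⌊29058/658⌋ = 44 − 44 = 0
n=59: ⌊(60·501)/658⌋ − ⌊(59·501)/658⌋ = ⌊30060/658⌋ − ⌊29559/658⌋ = 45 − 44 = 1
n=60: ⌊(61·501)/658⌋ − ⌊(60·501)/658⌋ = ⌊30561/658⌋ − ⌊30060/658⌋ = 46 − 45 = 1
n=61: ⌊(62·501)/658⌋ − ⌊(61·501)/658⌋ = ⌊31062/658⌋ − ⌊30561/658⌋ = 47 − 46 = 1
n=62: ⌊(63·501)/658⌋ − ⌊(62·501)/658⌋ = ⌊31563/658⌋ − ⌊31062/658⌋ = 47 − 47 = 0
n=63: ⌊(64·501)/658⌋ − ⌊(63·501)/658⌋ = ⌊32064/658⌋ − ⌊31563/658⌋ = 48 − 47 = 1
n=64: ⌊(65·501)/658⌋ − ⌊(64·501)/658⌋ = ⌊32565/658⌋ − ⌊32064/658⌋ = 49 − 48 = 1
n=65: ⌊(66·501)/658⌋ − ⌊(65·501)/658⌋ = ⌊33066/658⌋ − ⌊32565/658⌋ = 50 − 49 = 1
n=66: ⌊(67·501)/658⌋ − ⌊(66·501)/658⌋ = ⌊33567/658⌋ − ⌊33066/658⌋ = 51 − 50 = 1
n=67: ⌊(68·501)/658⌋ − ⌊(67·501)/658⌋ = ⌊34068/658⌋ − ⌊33567/658⌋ = 51 − 51 = 0
n=68: ⌊(69·501)/658⌋ − ⌊(68·501)/658⌋ = ⌊34569/658⌋ − ⌊34068/658⌋ = 52 − 51 = 1
n=69: ⌊(70·501)/658⌋ − ⌊(69·501)/658⌋ = ⌊35070/658⌋ − ⌊34569/658⌋ = 53 − 52 = 1
n=70: ⌊(71·501)/658⌋ − ⌊(70·501)/658⌋ = ⌊35571/658⌋ − ⌊35070/658⌋ = 54 − 53 = 1
n=71: ⌊(72·501)/658⌋ − ⌊(71·501)/658⌋ = ⌊36072/658⌋ − ⌊35571/658⌋ = 54 − 54 = 0
n=72: ⌊(73·501)/658⌋ − ⌊(72·501)/658⌋ = ⌊36573/658⌋ − ⌊36072/658⌋ = 55 − 54 = 1
n=73: ⌊(74·501)/658⌋ − ⌊(73·501)/658⌋ = ⌊37074/658⌋ − ⌊36573/658⌋ = 56 − 55 = 1
n=74: ⌊(75·501)/658⌋ − ⌊(74·501)/658⌋ = ⌊37575/658⌋ − ⌊37074/658⌋ = 57 − 56 = 1
n=75: ⌊(76·501)/658⌋ − ⌊(75·501)/658⌋ = ⌊38076/658⌋ − ⌊37575/658⌋ = 57 − 57 = 0
n=76: ⌊(77·501)/658⌋ − ⌊(76·501)/658⌋ = ⌊38577/658⌋ − ⌊38076/658⌋ = 58 − 57 = 1
n=77: ⌊(78·501)/658⌋ − ⌊(77·501)/658⌋ = ⌊39078/658⌋ − ⌊38577/658⌋ = 59 − 58 = 1
n=78: ⌊(79·501)/658⌋ − ⌊(78·501)/658⌋ = ⌊39579/658⌋ − ⌊39078/658⌋ = 60 − 59 = 1
n=79: ⌊(80·501)/658⌋ − ⌊(79·501)/658⌋ = ⌊40080/658⌋ − ⌊39579/658⌋ = 60 − 60 = 0
n=80: ⌊(81·501)/658⌋ − ⌊(80·501)/658⌋ = ⌊40581/658⌋ − ⌊40080/658⌋ = 61 − 60 = 1
n=81: ⌊(82·501)/658⌋ − ⌊(81·501)/658⌋ = ⌊41082/658⌋ − ⌊40581/658⌋ = 62 − 61 = 1
n=82: ⌊(83·501)/658⌋ − ⌊(82·501)/658⌋ = ⌊41583/658⌋ − ⌊41082/658⌋ = 63 − 62 = 1
n=83: ⌊(84·501)/658⌋ − ⌊(83·501)/658⌋ = ⌊42084/658⌋ − ⌊41583/658⌋ = 63 − 63 = 0
n=84: ⌊(85·501)/658⌋ − ⌊(84·501)/658⌋ = ⌊42585/658⌋ − ⌊42084/658⌋ = 64 − 63 = 1
n=85: ⌊(86·501)/658⌋ − ⌊(85·501)/658⌋ = ⌊43086/658⌋ − ⌊42585/658⌋ = 65 − 64 = 1
n=86: ⌊(87·501)/658⌋ − ⌊(86·501)/658⌋ = ⌊43587/658⌋ − ⌊43086/658⌋ = 66 − 65 = 1
n=87: ⌊(88·501)/658⌋ − ⌊(87·501)/658⌋ = ⌊44088/658⌋ − ⌊43587/658⌋ = 67 − 66 = 1
n=88: ⌊(89·501)/658⌋ − ⌊(88·501)/658⌋ = ⌊44589/658⌋ − ⌊44088/658⌋ = 67 − 67 = 0
n=89: ⌊(90·501)/658⌋ − ⌊(89·501)/658⌋ = ⌊45090/658⌋ − ⌊44589/658⌋ = 68 − 67 = 1
n=90: ⌊(91·501)/658⌋ − ⌊(90·501)/658⌋ = ⌊45591/658⌋ − ⌊45090/658⌋ = 69 − 68 = 1
n=91: ⌊(92·501)/658⌋ − ⌊(91·501)/658⌋ = ⌊46092/658⌋ − ⌊45591/658⌋ = 70 − 69 = 1
n=92: ⌊(93·501)/658⌋ − ⌊(92·501)/658⌋ = ⌊46593/658⌋ − ⌊46092/658⌋ = 70 − 70 = 0
n=93: ⌊(94·501)/658⌋ − ⌊(93·501)/658⌋ = ⌊47094/658⌋ − ⌊46593/658⌋ = 71 − 70 = 1
n=94: ⌊(95·501)/658⌋ − ⌊(94·501)/658⌋ = ⌊47595/658⌋ − ⌊47094/658⌋ = 72 − 71 = 1
n=95: ⌊(96·501)/658⌋ − ⌊(95·501)/658⌋ = ⌊48096/658⌋ − ⌊47595/658⌋ = 73 − 72 = 1
n=96: ⌊(97·501)/658⌋ − ⌊(96·501)/658⌋ = ⌊48597/658⌋ − ⌊48096/658⌋ = 73 − 73 = 0
n=97: ⌊(98·501)/658⌋ − ⌊(97·501)/658⌋ = ⌊49098/658⌋ − ⌊48597/658⌋ = 74 − 73 = 1
n=98: ⌊(99·501)/658⌋ − ⌊(98·501)/658⌋ = ⌊49599/658⌋ − ⌊49098/658⌋ = 75 − 74 = 1
n=99: ⌊(100·501)/658⌋ − ⌊(99·501)/658⌋ = ⌊50100/658⌋ − ⌊49599/658⌋ = 76 − 75 = 1
n=100: ⌊(101·501)/658⌋ − ⌊(100·501)/658⌋ = ⌊50601/658⌋ − ⌊50100/658⌋ = 76 − 76 = 0
n=101: ⌊(102·501)/658⌋ − ⌊(101·501)/658⌋ = ⌊51102/658⌋ − ⌊50601/658⌋ = 77 − 76 = 1

011101110111011101110111101110111011101110111101110111011101110111101110111011101110111101110111011101
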